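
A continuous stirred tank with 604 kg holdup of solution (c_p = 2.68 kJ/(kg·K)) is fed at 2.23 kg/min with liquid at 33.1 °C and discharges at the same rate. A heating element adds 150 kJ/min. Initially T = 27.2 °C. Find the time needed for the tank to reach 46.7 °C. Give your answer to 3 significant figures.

Unsteady energy balance on the tank contents: M c_p dT/dt = ṁ c_p (T_in − T) + 150.
τ = M/ṁ = 270.85 min; T_ss = T_in + Q̇/(ṁ c_p) = 58.199 °C.
T(t) = T_ss + (T₀ − T_ss) e^(−t/τ). Set T = 46.7:
e^(−t/τ) = (46.7 − 58.199)/(27.2 − 58.199) = 0.37094
t = −270.85 · ln(0.37094) = 268.61 min.

269 min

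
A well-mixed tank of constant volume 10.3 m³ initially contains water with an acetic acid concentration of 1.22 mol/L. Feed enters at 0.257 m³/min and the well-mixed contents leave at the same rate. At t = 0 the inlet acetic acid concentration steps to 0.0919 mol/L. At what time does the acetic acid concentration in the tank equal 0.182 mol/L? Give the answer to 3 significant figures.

101 min

Species balance: V dC/dt = Q(C_in − C) ⇒ τ = V/Q = 40.078 min.
C(t) = C_in + (C₀ − C_in) e^(−t/τ). Set C = 0.182 and solve for t:
e^(−t/τ) = (C − C_in)/(C₀ − C_in) = (0.182 − 0.0919)/(1.22 − 0.0919) = 0.079869
t = −τ ln(…) = 40.078 × 2.5274 = 101.29 min.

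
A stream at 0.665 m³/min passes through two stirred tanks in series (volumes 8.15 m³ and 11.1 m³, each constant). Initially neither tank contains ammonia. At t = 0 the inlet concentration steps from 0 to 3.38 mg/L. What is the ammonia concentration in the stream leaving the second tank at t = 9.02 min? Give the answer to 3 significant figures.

Species balance on tank i: dCᵢ/dt = (Cᵢ₋₁ − Cᵢ)/τᵢ with τᵢ = Vᵢ/Q.
τ₁ = 8.15/0.665 = 12.256 min; τ₂ = 11.1/0.665 = 16.692 min.
Solving the cascade with C₁(0)=C₂(0)=0 gives C₂(t) = C_in[1 − (τ₁ e^(−t/τ₁) − τ₂ e^(−t/τ₂))/(τ₁ − τ₂)].
At t = 9.02: e^(−t/τ₁) = 0.47903, e^(−t/τ₂) = 0.58252.
C₂ = 3.38·[1 − (12.256·0.47903 − 16.692·0.58252)/(-4.4361)] = 3.38·0.13156 = 0.44468 mg/L.

0.445 mg/L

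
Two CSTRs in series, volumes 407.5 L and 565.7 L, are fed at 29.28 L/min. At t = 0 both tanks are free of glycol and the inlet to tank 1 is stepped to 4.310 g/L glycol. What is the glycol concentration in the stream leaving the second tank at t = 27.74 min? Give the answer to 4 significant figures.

2.156 g/L

Species balance on tank i: dCᵢ/dt = (Cᵢ₋₁ − Cᵢ)/τᵢ with τᵢ = Vᵢ/Q.
τ₁ = 407.5/29.28 = 13.9173 min; τ₂ = 565.7/29.28 = 19.3204 min.
Solving the cascade with C₁(0)=C₂(0)=0 gives C₂(t) = C_in[1 − (τ₁ e^(−t/τ₁) − τ₂ e^(−t/τ₂))/(τ₁ − τ₂)].
At t = 27.74: e^(−t/τ₁) = 0.136259, e^(−t/τ₂) = 0.237927.
C₂ = 4.310·[1 − (13.9173·0.136259 − 19.3204·0.237927)/(-5.40301)] = 4.310·0.500192 = 2.15583 g/L.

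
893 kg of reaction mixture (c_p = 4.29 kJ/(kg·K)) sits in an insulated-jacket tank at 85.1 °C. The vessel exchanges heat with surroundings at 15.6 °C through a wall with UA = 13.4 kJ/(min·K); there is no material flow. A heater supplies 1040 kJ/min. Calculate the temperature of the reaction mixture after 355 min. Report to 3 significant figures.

Unsteady energy balance on the tank contents: M c_p dT/dt = −UA(T − T_amb) + Q̇.
dT/dt = (T_ss − T)/τ with T_ss = T_amb + Q̇/UA = 15.6 + 1040/13.4 = 93.212 °C, τ = M c_p/UA = 893·4.29/13.4 = 285.89 min.
This is linear first-order; T(t) = T_ss + (T₀ − T_ss) e^(−t/τ).
T(355) = 93.212 + (-8.1119)·0.28889 = 90.869 °C.

90.9 °C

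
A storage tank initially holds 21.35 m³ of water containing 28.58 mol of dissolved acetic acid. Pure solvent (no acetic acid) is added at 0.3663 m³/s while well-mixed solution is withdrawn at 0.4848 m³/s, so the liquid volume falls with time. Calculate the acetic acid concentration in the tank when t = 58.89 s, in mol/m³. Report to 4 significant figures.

Let m(t) be the amount of acetic acid. Volume: V(t) = V₀ + (Q_in − Q_out) t = 21.35 − 0.118500 t; V(58.89) = 14.3715 m³.
No acetic acid enters, so dm/dt = −Q_out · (m/V).
dm/m = −Q_out dt/(V₀ − 0.118500 t); integrating gives ln(m/m₀) = −(Q_out/(Q_in−Q_out)) ln(V/V₀).
m = m₀ (V₀/V)^(Q_out/(Q_in−Q_out)) = 28.58 × (21.35/14.3715)^(-4.09114) = 5.66001 mol.
C = m/V = 5.66001/14.3715 = 0.393835 mol/m³.

0.3938 mol/m³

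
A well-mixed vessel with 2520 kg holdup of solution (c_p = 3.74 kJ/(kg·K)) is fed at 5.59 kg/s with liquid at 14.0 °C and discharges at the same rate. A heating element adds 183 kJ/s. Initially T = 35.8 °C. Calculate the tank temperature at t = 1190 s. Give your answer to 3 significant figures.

First-law balance (no shaft work): M c_p dT/dt = ṁ c_p (T_in − T) + 183.
Rearrange: dT/dt = (T_ss − T)/τ with τ = M/ṁ = 450.81 s and T_ss = T_in + Q̇/(ṁ c_p) = 22.753 °C.
Integrating: T(t) = T_ss + (T₀ − T_ss) e^(−t/τ).
T(1190) = 22.753 + (13.047)·e^(−1190/450.81) = 22.753 + (13.047)·0.071381 = 23.685 °C.

23.7 °C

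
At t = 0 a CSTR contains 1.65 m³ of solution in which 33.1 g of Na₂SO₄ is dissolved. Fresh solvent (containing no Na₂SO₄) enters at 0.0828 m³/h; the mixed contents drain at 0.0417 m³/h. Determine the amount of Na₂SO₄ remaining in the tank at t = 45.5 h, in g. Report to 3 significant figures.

Let m(t) be the amount of Na₂SO₄. Volume: V(t) = V₀ + (Q_in − Q_out) t = 1.65 + 0.041100 t; V(45.5) = 3.5200 m³.
Species balance (pure solvent in): dm/dt = −Q_out · m/V(t).
dm/m = −Q_out dt/(V₀ + 0.041100 t); integrating gives ln(m/m₀) = −(Q_out/(Q_in−Q_out)) ln(V/V₀).
m = m₀ (V₀/V)^(Q_out/(Q_in−Q_out)) = 33.1 × (1.65/3.5200)^(1.0146) = 15.345 g.

15.3 g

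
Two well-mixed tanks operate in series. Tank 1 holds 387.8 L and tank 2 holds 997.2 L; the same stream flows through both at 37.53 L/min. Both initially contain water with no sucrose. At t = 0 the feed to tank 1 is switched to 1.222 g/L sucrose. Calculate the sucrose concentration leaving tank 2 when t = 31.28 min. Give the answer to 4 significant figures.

0.6435 g/L

Each tank obeys Vᵢ dCᵢ/dt = Q(Cᵢ₋₁ − Cᵢ), so τᵢ = Vᵢ/Q.
τ₁ = 387.8/37.53 = 10.3331 min; τ₂ = 997.2/37.53 = 26.5707 min.
Solving the cascade with C₁(0)=C₂(0)=0 gives C₂(t) = C_in[1 − (τ₁ e^(−t/τ₁) − τ₂ e^(−t/τ₂))/(τ₁ − τ₂)].
At t = 31.28: e^(−t/τ₁) = 0.0484523, e^(−t/τ₂) = 0.308130.
C₂ = 1.222·[1 − (10.3331·0.0484523 − 26.5707·0.308130)/(-16.2377)] = 1.222·0.526621 = 0.643531 g/L.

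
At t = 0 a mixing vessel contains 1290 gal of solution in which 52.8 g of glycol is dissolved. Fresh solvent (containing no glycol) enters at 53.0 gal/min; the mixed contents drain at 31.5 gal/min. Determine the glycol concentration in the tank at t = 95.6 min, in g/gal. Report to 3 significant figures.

0.00391 g/gal

Total volume: dV/dt = Q_in − Q_out = 21.500 gal/min, so V(t) = 1290 + 21.500 t and V(95.6) = 3345.4 gal.
Solute balance: dm/dt = 0 − Q_out C = −Q_out m/V(t).
dm/m = −Q_out dt/(V₀ + 21.500 t); integrating gives ln(m/m₀) = −(Q_out/(Q_in−Q_out)) ln(V/V₀).
m = m₀ (V₀/V)^(Q_out/(Q_in−Q_out)) = 52.8 × (1290/3345.4)^(1.4651) = 13.070 g.
C = m/V = 13.070/3345.4 = 0.0039069 g/gal.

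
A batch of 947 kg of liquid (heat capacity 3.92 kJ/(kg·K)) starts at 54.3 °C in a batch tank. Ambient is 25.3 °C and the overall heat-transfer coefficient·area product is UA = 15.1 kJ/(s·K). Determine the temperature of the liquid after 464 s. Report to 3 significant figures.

First-law balance (no shaft work): M c_p dT/dt = −UA(T − T_amb).
dT/dt = (T_ss − T)/τ with T_ss = T_amb = 25.300 °C, τ = M c_p/UA = 947·3.92/15.1 = 245.84 s.
Integrating: T(t) = T_ss + (T₀ − T_ss) e^(−t/τ).
T(464) = 25.300 + (29.000)·0.15147 = 29.693 °C.

29.7 °C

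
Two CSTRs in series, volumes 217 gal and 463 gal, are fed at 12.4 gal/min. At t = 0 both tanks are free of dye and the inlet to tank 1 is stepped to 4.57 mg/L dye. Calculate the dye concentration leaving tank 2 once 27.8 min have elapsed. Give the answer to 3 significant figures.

Species balance on tank i: dCᵢ/dt = (Cᵢ₋₁ − Cᵢ)/τᵢ with τᵢ = Vᵢ/Q.
τ₁ = 217/12.4 = 17.500 min; τ₂ = 463/12.4 = 37.339 min.
Tank 1: C₁ = C_in(1 − e^(−t/τ₁)). Tank 2 (τ₁ ≠ τ₂): C₂ = C_in[1 − (τ₁ e^(−t/τ₁) − τ₂ e^(−t/τ₂))/(τ₁ − τ₂)].
At t = 27.8: e^(−t/τ₁) = 0.20422, e^(−t/τ₂) = 0.47495.
C₂ = 4.57·[1 − (17.500·0.20422 − 37.339·0.47495)/(-19.839)] = 4.57·0.28622 = 1.3080 mg/L.

1.31 mg/L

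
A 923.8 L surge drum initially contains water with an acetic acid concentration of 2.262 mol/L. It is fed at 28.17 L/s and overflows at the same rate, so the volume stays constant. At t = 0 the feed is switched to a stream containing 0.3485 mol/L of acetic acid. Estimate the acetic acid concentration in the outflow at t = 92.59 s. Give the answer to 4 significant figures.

0.4622 mol/L

Mass balance on the solute (V constant): V dC/dt = Q(C_in − C).
Rewrite as dC/dt + C/τ = C_in/τ, τ = V/Q = 32.7938 s.
This is linear first-order; C(t) = C_in + (C₀ − C_in) e^(−t/τ).
C(92.59) = 0.3485 + (2.262 − 0.3485)·e^(−92.59/32.7938) = 0.3485 + (1.91350)·0.0594034 = 0.462168 mol/L.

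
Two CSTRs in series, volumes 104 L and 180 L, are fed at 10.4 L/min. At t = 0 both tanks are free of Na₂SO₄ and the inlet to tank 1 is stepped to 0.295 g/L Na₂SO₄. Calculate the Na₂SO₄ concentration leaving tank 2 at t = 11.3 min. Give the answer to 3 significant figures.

0.0617 g/L

Time constants: τᵢ = Vᵢ/Q for each well-mixed tank.
τ₁ = 104/10.4 = 10.000 min; τ₂ = 180/10.4 = 17.308 min.
Tank 1: C₁ = C_in(1 − e^(−t/τ₁)). Tank 2 (τ₁ ≠ τ₂): C₂ = C_in[1 − (τ₁ e^(−t/τ₁) − τ₂ e^(−t/τ₂))/(τ₁ − τ₂)].
At t = 11.3: e^(−t/τ₁) = 0.32303, e^(−t/τ₂) = 0.52054.
C₂ = 0.295·[1 − (10.000·0.32303 − 17.308·0.52054)/(-7.3077)] = 0.295·0.20919 = 0.061710 g/L.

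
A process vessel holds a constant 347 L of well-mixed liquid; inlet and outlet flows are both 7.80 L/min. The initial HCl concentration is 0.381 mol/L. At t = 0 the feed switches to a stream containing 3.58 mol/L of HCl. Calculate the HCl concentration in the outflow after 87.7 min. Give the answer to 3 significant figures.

Unsteady species balance (constant V, well mixed): V dC/dt = Q(C_in − C).
Rewrite as dC/dt + C/τ = C_in/τ, τ = V/Q = 44.487 min.
Integrating: C(t) = C_in + (C₀ − C_in) e^(−t/τ).
C(87.7) = 3.58 + (0.381 − 3.58)·e^(−87.7/44.487) = 3.58 + (-3.1990)·0.13927 = 3.1345 mol/L.

3.13 mol/L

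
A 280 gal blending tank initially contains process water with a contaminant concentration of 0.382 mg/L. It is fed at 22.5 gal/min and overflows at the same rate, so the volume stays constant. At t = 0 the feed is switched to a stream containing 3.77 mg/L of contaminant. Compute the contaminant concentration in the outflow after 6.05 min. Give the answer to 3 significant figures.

Unsteady species balance (constant V, well mixed): V dC/dt = Q(C_in − C).
Time constant τ = V/Q = 280/22.5 = 12.444 min.
Integrating: C(t) = C_in + (C₀ − C_in) e^(−t/τ).
C(6.05) = 3.77 + (0.382 − 3.77)·e^(−6.05/12.444) = 3.77 + (-3.3880)·0.61498 = 1.6864 mg/L.

1.69 mg/L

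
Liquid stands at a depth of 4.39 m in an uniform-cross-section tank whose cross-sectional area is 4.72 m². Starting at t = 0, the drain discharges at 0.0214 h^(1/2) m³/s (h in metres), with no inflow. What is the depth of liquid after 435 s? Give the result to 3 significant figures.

Accumulation of liquid (constant cross-section A): A dh/dt = −0.0214 √h.
This is separable: 2 d(√h)/dt = −0.0214/A, so √h = √h₀ − (0.0214/(2A)) t.
√h = √4.39 − 0.0214·435/(2·4.72) = 2.0952 − 0.98612 = 1.1091.
h = 1.1091² = 1.2301 m.

1.23 m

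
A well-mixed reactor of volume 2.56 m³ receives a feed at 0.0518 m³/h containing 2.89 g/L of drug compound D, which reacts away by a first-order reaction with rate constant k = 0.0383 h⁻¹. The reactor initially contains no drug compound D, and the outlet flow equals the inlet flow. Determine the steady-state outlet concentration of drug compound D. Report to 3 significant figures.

0.999 g/L

Species balance: V dC/dt = Q C_in − Q C − k V C.
At steady state: 0 = Q C_in − (Q + kV) C_ss, so C_ss = Q C_in/(Q + kV).
C_ss = 0.0518·2.89/(0.0518 + 0.0383·2.56) = 0.14970/0.14985 = 0.99903 g/L.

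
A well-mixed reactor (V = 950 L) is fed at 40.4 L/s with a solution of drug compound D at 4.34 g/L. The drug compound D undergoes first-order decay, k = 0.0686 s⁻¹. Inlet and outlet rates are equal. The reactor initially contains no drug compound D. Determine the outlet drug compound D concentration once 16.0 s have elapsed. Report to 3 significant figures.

Species balance: V dC/dt = Q C_in − Q C − k V C.
This is linear with rate a = Q/V + k = 0.11113 s⁻¹.
C_ss = Q C_in/(Q + kV) = 1.6609 g/L; C(t) = C_ss + (C₀ − C_ss) e^(−a t).
C(16.0) = 1.6609 + (-1.6609)·e^(−0.11113·16.0) = 1.6609 + (-1.6609)·0.16897 = 1.3802 g/L.

1.38 g/L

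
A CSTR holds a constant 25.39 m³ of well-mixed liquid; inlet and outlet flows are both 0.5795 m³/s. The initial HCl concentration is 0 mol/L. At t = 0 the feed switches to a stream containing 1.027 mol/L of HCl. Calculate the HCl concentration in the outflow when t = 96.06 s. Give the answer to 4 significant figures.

0.9123 mol/L

Unsteady species balance (constant V, well mixed): V dC/dt = Q(C_in − C).
Time constant τ = V/Q = 25.39/0.5795 = 43.8136 s.
Integrating: C(t) = C_in + (C₀ − C_in) e^(−t/τ).
C(96.06) = 1.027 + (0 − 1.027)·e^(−96.06/43.8136) = 1.027 + (-1.02700)·0.111641 = 0.912345 mol/L.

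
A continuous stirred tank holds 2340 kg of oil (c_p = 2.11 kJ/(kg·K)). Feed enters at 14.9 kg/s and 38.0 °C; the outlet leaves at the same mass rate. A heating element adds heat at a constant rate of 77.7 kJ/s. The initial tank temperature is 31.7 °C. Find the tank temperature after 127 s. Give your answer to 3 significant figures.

36.6 °C

Unsteady energy balance on the tank contents: M c_p dT/dt = ṁ c_p (T_in − T) + 77.7.
τ = M/ṁ = 157.05 s; T_ss = T_in + Q̇/(ṁ c_p) = 38.0 + 77.7/(14.9·2.11) = 40.471 °C.
This is linear first-order; T(t) = T_ss + (T₀ − T_ss) e^(−t/τ).
T(127) = 40.471 + (-8.7715)·e^(−127/157.05) = 40.471 + (-8.7715)·0.44545 = 36.564 °C.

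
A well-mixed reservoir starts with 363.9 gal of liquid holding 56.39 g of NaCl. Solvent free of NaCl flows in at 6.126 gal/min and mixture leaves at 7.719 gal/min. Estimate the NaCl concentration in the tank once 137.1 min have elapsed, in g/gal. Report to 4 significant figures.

Let m(t) be the amount of NaCl. Volume: V(t) = V₀ + (Q_in − Q_out) t = 363.9 − 1.59300 t; V(137.1) = 145.500 gal.
No NaCl enters, so dm/dt = −Q_out · (m/V).
Separate: dm/m = −Q_out dt/V(t) ⇒ ln(m/m₀) = −(Q_out/(Q_in−Q_out)) ln(V/V₀).
m = m₀ (V₀/V)^(Q_out/(Q_in−Q_out)) = 56.39 × (363.9/145.500)^(-4.84557) = 0.663869 g.
C = m/V = 0.663869/145.500 = 0.00456268 g/gal.

0.004563 g/gal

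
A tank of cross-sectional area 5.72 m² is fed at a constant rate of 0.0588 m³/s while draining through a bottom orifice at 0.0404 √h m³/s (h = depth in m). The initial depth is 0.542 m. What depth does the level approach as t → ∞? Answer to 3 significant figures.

2.12 m

Level balance: A dh/dt = 0.0588 − 0.0404 √h. Setting dh/dt = 0:
Q_in = 0.0404 √h_ss ⇒ √h_ss = 0.0588/0.0404 = 1.4554.
h_ss = 1.4554² = 2.1183 m. (Since h₀ = 0.542 m < h_ss, the level will rise toward this value.)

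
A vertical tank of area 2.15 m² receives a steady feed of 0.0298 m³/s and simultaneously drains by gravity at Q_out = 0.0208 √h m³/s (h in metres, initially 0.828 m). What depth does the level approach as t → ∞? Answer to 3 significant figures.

2.05 m

A dh/dt = Q_in − 0.0208 √h. Steady state requires inflow = outflow:
Q_in = 0.0208 √h_ss ⇒ √h_ss = 0.0298/0.0208 = 1.4327.
h_ss = 1.4327² = 2.0526 m. (Since h₀ = 0.828 m < h_ss, the level will rise toward this value.)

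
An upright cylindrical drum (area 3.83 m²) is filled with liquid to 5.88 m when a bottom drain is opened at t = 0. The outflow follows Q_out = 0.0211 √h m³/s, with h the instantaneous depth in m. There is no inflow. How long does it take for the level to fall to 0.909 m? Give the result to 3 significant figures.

With no inflow, A dh/dt = −0.0211 √h.
This is separable: 2 d(√h)/dt = −0.0211/A, so √h = √h₀ − (0.0211/(2A)) t.
t = 2A(√h₀ − √h)/0.0211 = 2·3.83·(√5.88 − √0.909)/0.0211
  = 7.6600 × (2.4249 − 0.95341) / 0.0211 = 534.19 s.

534 s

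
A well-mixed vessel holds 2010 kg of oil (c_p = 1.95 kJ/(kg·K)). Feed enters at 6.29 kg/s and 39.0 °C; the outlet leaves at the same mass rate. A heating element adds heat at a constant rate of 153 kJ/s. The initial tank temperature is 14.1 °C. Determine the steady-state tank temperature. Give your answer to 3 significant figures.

51.5 °C

M c_p dT/dt = ṁ c_p (T_in − T) + Q̇.
At steady state dT/dt = 0 ⇒ T_ss = T_in + Q̇/(ṁ c_p) = 39.0 + 153/(6.29·1.95) = 51.474 °C.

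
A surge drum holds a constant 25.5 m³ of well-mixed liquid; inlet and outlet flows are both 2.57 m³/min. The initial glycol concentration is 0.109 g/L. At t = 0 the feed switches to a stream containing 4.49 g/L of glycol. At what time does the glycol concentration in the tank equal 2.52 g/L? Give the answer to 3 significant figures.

7.93 min

Species balance: V dC/dt = Q(C_in − C) ⇒ τ = V/Q = 9.9222 min.
C(t) = C_in + (C₀ − C_in) e^(−t/τ). Set C = 2.52 and solve for t:
e^(−t/τ) = (C − C_in)/(C₀ − C_in) = (2.52 − 4.49)/(0.109 − 4.49) = 0.44967
t = −τ ln(…) = 9.9222 × 0.79924 = 7.9302 min.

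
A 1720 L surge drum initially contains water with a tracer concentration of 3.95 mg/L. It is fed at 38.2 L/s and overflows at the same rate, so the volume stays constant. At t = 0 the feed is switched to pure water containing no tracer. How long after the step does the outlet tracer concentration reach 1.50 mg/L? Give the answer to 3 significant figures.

Mass balance on the solute (V constant): V dC/dt = Q(C_in − C), so τ = V/Q = 45.026 s.
C(t) = C_in + (C₀ − C_in) e^(−t/τ). Set C = 1.50 and solve for t:
e^(−t/τ) = (C − C_in)/(C₀ − C_in) = (1.50 − 0)/(3.95 − 0) = 0.37975
t = −τ ln(…) = 45.026 × 0.96825 = 43.597 s.

43.6 s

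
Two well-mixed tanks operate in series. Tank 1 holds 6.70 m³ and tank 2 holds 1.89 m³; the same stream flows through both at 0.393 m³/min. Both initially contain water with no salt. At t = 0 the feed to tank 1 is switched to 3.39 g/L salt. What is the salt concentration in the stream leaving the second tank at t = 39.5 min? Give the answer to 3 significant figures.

Time constants: τᵢ = Vᵢ/Q for each well-mixed tank.
τ₁ = 6.70/0.393 = 17.048 min; τ₂ = 1.89/0.393 = 4.8092 min.
Tank 1: C₁ = C_in(1 − e^(−t/τ₁)). Tank 2 (τ₁ ≠ τ₂): C₂ = C_in[1 − (τ₁ e^(−t/τ₁) − τ₂ e^(−t/τ₂))/(τ₁ − τ₂)].
At t = 39.5: e^(−t/τ₁) = 0.098575, e^(−t/τ₂) = 0.00027097.
C₂ = 3.39·[1 − (17.048·0.098575 − 4.8092·0.00027097)/(12.239)] = 3.39·0.86280 = 2.9249 g/L.

2.92 g/L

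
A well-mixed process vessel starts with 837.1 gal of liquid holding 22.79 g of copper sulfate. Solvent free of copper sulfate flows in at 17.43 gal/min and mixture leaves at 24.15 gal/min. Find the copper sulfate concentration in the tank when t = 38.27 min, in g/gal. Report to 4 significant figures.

Total volume: dV/dt = Q_in − Q_out = -6.72000 gal/min, so V(t) = 837.1 − 6.72000 t and V(38.27) = 579.926 gal.
Species balance (pure solvent in): dm/dt = −Q_out · m/V(t).
dm/m = −Q_out dt/(V₀ − 6.72000 t); integrating gives ln(m/m₀) = −(Q_out/(Q_in−Q_out)) ln(V/V₀).
m = m₀ (V₀/V)^(Q_out/(Q_in−Q_out)) = 22.79 × (837.1/579.926)^(-3.59375) = 6.09372 g.
C = m/V = 6.09372/579.926 = 0.0105078 g/gal.

0.01051 g/gal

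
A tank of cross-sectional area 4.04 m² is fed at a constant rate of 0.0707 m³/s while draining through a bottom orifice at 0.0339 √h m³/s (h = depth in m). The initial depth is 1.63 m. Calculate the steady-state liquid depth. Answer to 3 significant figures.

4.35 m

A dh/dt = Q_in − 0.0339 √h. Steady state requires inflow = outflow:
Q_in = 0.0339 √h_ss ⇒ √h_ss = 0.0707/0.0339 = 2.0855.
h_ss = 2.0855² = 4.3495 m. (Since h₀ = 1.63 m < h_ss, the level will rise toward this value.)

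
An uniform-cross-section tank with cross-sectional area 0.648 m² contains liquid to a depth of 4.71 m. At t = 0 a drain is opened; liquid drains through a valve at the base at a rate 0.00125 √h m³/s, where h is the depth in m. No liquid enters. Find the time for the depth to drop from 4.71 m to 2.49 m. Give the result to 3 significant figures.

With no inflow, A dh/dt = −0.00125 √h.
∫ h^(−1/2) dh = −(0.00125/A) ∫ dt, giving 2√h = 2√h₀ − (0.00125/A) t.
t = 2A(√h₀ − √h)/0.00125 = 2·0.648·(√4.71 − √2.49)/0.00125
  = 1.2960 × (2.1703 − 1.5780) / 0.00125 = 614.08 s.

614 s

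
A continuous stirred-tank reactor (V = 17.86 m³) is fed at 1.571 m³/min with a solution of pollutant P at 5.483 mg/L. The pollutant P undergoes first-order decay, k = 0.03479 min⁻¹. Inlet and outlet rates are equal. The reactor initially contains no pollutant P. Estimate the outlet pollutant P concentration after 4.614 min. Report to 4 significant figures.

V dC/dt = Q(C_in − C) − k V C.
This is linear with rate a = Q/V + k = 0.122752 min⁻¹.
C_ss = Q C_in/(Q + kV) = 3.92902 mg/L; C(t) = C_ss + (C₀ − C_ss) e^(−a t).
C(4.614) = 3.92902 + (-3.92902)·e^(−0.122752·4.614) = 3.92902 + (-3.92902)·0.567578 = 1.69900 mg/L.

1.699 mg/L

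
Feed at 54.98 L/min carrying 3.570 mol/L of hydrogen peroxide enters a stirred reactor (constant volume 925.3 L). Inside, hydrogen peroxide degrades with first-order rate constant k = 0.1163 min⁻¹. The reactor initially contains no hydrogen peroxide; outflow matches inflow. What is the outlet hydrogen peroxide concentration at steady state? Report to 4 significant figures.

1.207 mol/L

Species balance: V dC/dt = Q C_in − Q C − k V C.
Steady state (dC/dt = 0): C_ss = Q C_in/(Q + kV) = C_in/(1 + kV/Q).
C_ss = 54.98·3.570/(54.98 + 0.1163·925.3) = 196.279/162.592 = 1.20718 mol/L.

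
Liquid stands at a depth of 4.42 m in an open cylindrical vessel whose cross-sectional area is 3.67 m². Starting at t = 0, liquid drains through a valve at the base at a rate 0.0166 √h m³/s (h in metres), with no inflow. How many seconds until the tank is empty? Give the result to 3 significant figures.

930 s

A dh/dt = −Q_out = −0.0166 √h.
This is separable: 2 d(√h)/dt = −0.0166/A, so √h = √h₀ − (0.0166/(2A)) t.
Tank is empty when √h = 0: t_empty = 2A√h₀/0.0166.
t_empty = 2·3.67·√4.42/0.0166 = 7.3400·2.1024/0.0166 = 929.61 s.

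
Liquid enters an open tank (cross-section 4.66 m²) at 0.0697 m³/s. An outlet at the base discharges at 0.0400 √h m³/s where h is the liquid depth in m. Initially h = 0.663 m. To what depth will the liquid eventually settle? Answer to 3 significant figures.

3.04 m

A dh/dt = Q_in − 0.0400 √h. Steady state requires inflow = outflow:
Q_in = 0.0400 √h_ss ⇒ √h_ss = 0.0697/0.0400 = 1.7425.
h_ss = 1.7425² = 3.0363 m. (Since h₀ = 0.663 m < h_ss, the level will rise toward this value.)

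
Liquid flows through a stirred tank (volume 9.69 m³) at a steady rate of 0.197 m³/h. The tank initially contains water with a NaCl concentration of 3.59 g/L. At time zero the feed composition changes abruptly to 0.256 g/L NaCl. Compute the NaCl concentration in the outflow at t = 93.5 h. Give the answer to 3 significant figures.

0.754 g/L

Mass balance on the solute (V constant): V dC/dt = Q(C_in − C).
So dC/dt = (C_in − C)/τ with τ = V/Q = 9.69/0.197 = 49.188 h.
Integrating: C(t) = C_in + (C₀ − C_in) e^(−t/τ).
C(93.5) = 0.256 + (3.59 − 0.256)·e^(−93.5/49.188) = 0.256 + (3.3340)·0.14944 = 0.75422 g/L.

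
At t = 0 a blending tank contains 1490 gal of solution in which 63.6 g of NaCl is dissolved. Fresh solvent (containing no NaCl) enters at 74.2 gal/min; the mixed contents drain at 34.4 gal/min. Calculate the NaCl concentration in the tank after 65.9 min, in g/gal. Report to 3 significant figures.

Total volume: dV/dt = Q_in − Q_out = 39.800 gal/min, so V(t) = 1490 + 39.800 t and V(65.9) = 4112.8 gal.
Solute balance: dm/dt = 0 − Q_out C = −Q_out m/V(t).
dm/m = −Q_out dt/(V₀ + 39.800 t); integrating gives ln(m/m₀) = −(Q_out/(Q_in−Q_out)) ln(V/V₀).
m = m₀ (V₀/V)^(Q_out/(Q_in−Q_out)) = 63.6 × (1490/4112.8)^(0.86432) = 26.444 g.
C = m/V = 26.444/4112.8 = 0.0064297 g/gal.

0.00643 g/gal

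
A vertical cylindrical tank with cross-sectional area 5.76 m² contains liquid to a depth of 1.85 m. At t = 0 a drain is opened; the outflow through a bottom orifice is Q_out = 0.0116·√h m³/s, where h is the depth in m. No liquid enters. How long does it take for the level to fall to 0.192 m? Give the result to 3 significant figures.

A dh/dt = −Q_out = −0.0116 √h.
∫ h^(−1/2) dh = −(0.0116/A) ∫ dt, giving 2√h = 2√h₀ − (0.0116/A) t.
t = 2A(√h₀ − √h)/0.0116 = 2·5.76·(√1.85 − √0.192)/0.0116
  = 11.520 × (1.3601 − 0.43818) / 0.0116 = 915.61 s.

916 s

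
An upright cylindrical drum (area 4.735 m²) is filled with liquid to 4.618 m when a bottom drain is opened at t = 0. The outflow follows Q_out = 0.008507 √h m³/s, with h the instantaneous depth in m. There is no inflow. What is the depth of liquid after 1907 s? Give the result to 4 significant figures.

0.1900 m

With no inflow, A dh/dt = −0.008507 √h.
∫ h^(−1/2) dh = −(0.008507/A) ∫ dt, giving 2√h = 2√h₀ − (0.008507/A) t.
√h = √4.618 − 0.008507·1907/(2·4.735) = 2.14895 − 1.71308 = 0.435875.
h = 0.435875² = 0.189987 m.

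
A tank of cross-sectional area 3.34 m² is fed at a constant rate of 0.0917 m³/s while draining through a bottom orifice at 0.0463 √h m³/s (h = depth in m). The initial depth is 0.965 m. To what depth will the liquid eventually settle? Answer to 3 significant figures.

3.92 m

A dh/dt = Q_in − 0.0463 √h. Steady state requires inflow = outflow:
Q_in = 0.0463 √h_ss ⇒ √h_ss = 0.0917/0.0463 = 1.9806.
h_ss = 1.9806² = 3.9226 m. (Since h₀ = 0.965 m < h_ss, the level will rise toward this value.)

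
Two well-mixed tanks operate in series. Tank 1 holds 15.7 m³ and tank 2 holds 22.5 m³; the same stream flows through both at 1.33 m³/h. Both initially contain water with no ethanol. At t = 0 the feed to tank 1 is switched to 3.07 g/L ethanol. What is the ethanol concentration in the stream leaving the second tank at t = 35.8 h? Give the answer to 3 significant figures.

2.19 g/L

Time constants: τᵢ = Vᵢ/Q for each well-mixed tank.
τ₁ = 15.7/1.33 = 11.805 h; τ₂ = 22.5/1.33 = 16.917 h.
Solving the cascade with C₁(0)=C₂(0)=0 gives C₂(t) = C_in[1 − (τ₁ e^(−t/τ₁) − τ₂ e^(−t/τ₂))/(τ₁ − τ₂)].
At t = 35.8: e^(−t/τ₁) = 0.048183, e^(−t/τ₂) = 0.12049.
C₂ = 3.07·[1 − (11.805·0.048183 − 16.917·0.12049)/(-5.1128)] = 3.07·0.71256 = 2.1876 g/L.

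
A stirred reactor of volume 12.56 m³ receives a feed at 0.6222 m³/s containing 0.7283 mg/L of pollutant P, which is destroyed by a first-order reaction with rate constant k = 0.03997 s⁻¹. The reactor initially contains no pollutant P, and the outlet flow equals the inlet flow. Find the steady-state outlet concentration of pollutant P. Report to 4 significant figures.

Species balance: V dC/dt = Q C_in − Q C − k V C.
Steady state (dC/dt = 0): C_ss = Q C_in/(Q + kV) = C_in/(1 + kV/Q).
C_ss = 0.6222·0.7283/(0.6222 + 0.03997·12.56) = 0.453148/1.12422 = 0.403077 mg/L.

0.4031 mg/L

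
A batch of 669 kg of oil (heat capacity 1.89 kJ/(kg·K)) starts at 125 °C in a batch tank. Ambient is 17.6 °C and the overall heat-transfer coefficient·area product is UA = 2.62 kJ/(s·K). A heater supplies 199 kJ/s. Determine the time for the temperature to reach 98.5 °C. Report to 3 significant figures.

893 s

Heat balance on the well-mixed liquid: M c_p dT/dt = −UA(T − T_amb) + Q̇.
τ = M c_p/UA = 482.60 s; T_ss = T_amb + Q̇/UA = 17.6 + 199/2.62 = 93.554 °C.
T(t) = T_ss + (T₀ − T_ss)e^(−t/τ); set T = 98.5:
t = −τ ln[(T − T_ss)/(T₀ − T_ss)] = −482.60 · ln(0.15728) = 892.68 s.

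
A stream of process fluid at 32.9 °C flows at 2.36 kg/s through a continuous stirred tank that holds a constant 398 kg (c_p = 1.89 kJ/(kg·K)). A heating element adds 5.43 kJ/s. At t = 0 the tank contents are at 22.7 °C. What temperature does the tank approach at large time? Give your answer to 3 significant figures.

34.1 °C

M c_p dT/dt = ṁ c_p (T_in − T) + Q̇.
At steady state dT/dt = 0 ⇒ T_ss = T_in + Q̇/(ṁ c_p) = 32.9 + 5.43/(2.36·1.89) = 34.117 °C.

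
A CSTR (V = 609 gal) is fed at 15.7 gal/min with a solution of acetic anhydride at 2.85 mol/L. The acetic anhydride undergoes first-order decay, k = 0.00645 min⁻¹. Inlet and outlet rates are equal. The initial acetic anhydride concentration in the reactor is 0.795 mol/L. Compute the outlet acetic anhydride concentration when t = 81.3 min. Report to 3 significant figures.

2.17 mol/L

Species balance: V dC/dt = Q C_in − Q C − k V C.
This is linear with rate a = Q/V + k = 0.032230 min⁻¹.
C_ss = Q C_in/(Q + kV) = 2.2796 mol/L; C(t) = C_ss + (C₀ − C_ss) e^(−a t).
C(81.3) = 2.2796 + (-1.4846)·e^(−0.032230·81.3) = 2.2796 + (-1.4846)·0.072781 = 2.1716 mol/L.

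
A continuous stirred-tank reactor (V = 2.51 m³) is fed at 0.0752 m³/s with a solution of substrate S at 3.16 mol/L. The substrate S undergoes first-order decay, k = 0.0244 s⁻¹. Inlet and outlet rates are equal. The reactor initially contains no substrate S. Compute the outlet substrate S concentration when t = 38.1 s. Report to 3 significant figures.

Species balance: V dC/dt = Q C_in − Q C − k V C.
This is linear with rate a = Q/V + k = 0.054360 s⁻¹.
C_ss = Q C_in/(Q + kV) = 1.7416 mol/L; C(t) = C_ss + (C₀ − C_ss) e^(−a t).
C(38.1) = 1.7416 + (-1.7416)·e^(−0.054360·38.1) = 1.7416 + (-1.7416)·0.12604 = 1.5221 mol/L.

1.52 mol/L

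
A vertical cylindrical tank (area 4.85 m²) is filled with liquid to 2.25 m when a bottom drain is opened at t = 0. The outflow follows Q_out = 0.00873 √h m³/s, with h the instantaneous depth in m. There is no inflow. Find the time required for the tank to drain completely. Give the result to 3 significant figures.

1670 s

Accumulation of liquid (constant cross-section A): A dh/dt = −0.00873 √h.
Separate and integrate: 2(√h − √h₀) = −(0.00873/A) t.
Set h = 0: 2√h₀ = (0.00873/A) t_empty ⇒ t_empty = 2A√h₀/0.00873.
t_empty = 2·4.85·√2.25/0.00873 = 9.7000·1.5000/0.00873 = 1666.7 s.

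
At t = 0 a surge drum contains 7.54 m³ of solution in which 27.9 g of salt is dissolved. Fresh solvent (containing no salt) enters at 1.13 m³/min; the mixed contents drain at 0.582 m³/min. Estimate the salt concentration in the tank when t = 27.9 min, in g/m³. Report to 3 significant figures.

0.377 g/m³

Let m(t) be the amount of salt. Volume: V(t) = V₀ + (Q_in − Q_out) t = 7.54 + 0.54800 t; V(27.9) = 22.829 m³.
No salt enters, so dm/dt = −Q_out · (m/V).
Separate: dm/m = −Q_out dt/V(t) ⇒ ln(m/m₀) = −(Q_out/(Q_in−Q_out)) ln(V/V₀).
m = m₀ (V₀/V)^(Q_out/(Q_in−Q_out)) = 27.9 × (7.54/22.829)^(1.0620) = 8.6027 g.
C = m/V = 8.6027/22.829 = 0.37683 g/m³.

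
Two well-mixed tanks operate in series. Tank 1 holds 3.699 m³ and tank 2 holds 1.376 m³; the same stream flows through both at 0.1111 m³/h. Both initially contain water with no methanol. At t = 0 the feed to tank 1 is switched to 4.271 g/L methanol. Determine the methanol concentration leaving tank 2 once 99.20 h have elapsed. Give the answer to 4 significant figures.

3.926 g/L

Time constants: τᵢ = Vᵢ/Q for each well-mixed tank.
τ₁ = 3.699/0.1111 = 33.2943 h; τ₂ = 1.376/0.1111 = 12.3852 h.
Tank 1: C₁ = C_in(1 − e^(−t/τ₁)). Tank 2 (τ₁ ≠ τ₂): C₂ = C_in[1 − (τ₁ e^(−t/τ₁) − τ₂ e^(−t/τ₂))/(τ₁ − τ₂)].
At t = 99.20: e^(−t/τ₁) = 0.0508189, e^(−t/τ₂) = 0.000332279.
C₂ = 4.271·[1 − (33.2943·0.0508189 − 12.3852·0.000332279)/(20.9091)] = 4.271·0.919276 = 3.92623 g/L.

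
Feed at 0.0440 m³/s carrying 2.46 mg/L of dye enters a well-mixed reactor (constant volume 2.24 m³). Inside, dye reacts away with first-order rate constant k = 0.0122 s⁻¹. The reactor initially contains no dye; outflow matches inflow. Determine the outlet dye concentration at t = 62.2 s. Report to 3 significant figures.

Accumulation = in − out − consumed: V dC/dt = Q C_in − Q C − k V C.
This is linear with rate a = Q/V + k = 0.031843 s⁻¹.
C_ss = Q C_in/(Q + kV) = 1.5175 mg/L; C(t) = C_ss + (C₀ − C_ss) e^(−a t).
C(62.2) = 1.5175 + (-1.5175)·e^(−0.031843·62.2) = 1.5175 + (-1.5175)·0.13798 = 1.3081 mg/L.

1.31 mg/L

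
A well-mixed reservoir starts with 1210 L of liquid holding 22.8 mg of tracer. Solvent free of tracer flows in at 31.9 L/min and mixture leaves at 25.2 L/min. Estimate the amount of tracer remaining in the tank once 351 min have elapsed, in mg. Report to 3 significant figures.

Let m(t) be the amount of tracer. Volume: V(t) = V₀ + (Q_in − Q_out) t = 1210 + 6.7000 t; V(351) = 3561.7 L.
Species balance (pure solvent in): dm/dt = −Q_out · m/V(t).
Separate: dm/m = −Q_out dt/V(t) ⇒ ln(m/m₀) = −(Q_out/(Q_in−Q_out)) ln(V/V₀).
m = m₀ (V₀/V)^(Q_out/(Q_in−Q_out)) = 22.8 × (1210/3561.7)^(3.7612) = 0.39302 mg.

0.393 mg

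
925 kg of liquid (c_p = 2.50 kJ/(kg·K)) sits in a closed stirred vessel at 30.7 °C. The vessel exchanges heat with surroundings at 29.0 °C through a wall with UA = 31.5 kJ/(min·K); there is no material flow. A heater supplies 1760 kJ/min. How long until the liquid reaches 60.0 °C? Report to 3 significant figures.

57.1 min

Lumped-capacitance energy balance: M c_p dT/dt = UA(T_amb − T) + Q̇.
τ = M c_p/UA = 73.413 min; T_ss = T_amb + Q̇/UA = 29.0 + 1760/31.5 = 84.873 °C.
T(t) = T_ss + (T₀ − T_ss)e^(−t/τ); set T = 60.0:
t = −τ ln[(T − T_ss)/(T₀ − T_ss)] = −73.413 · ln(0.45914) = 57.144 min.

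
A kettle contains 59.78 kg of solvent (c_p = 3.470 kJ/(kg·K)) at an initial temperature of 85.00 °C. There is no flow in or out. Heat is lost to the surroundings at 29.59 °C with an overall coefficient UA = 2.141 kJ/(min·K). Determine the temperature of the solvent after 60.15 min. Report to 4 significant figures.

59.37 °C

M c_p dT/dt = −UA(T − T_amb).
dT/dt = (T_ss − T)/τ with T_ss = T_amb = 29.5900 °C, τ = M c_p/UA = 59.78·3.470/2.141 = 96.8877 min.
Integrating: T(t) = T_ss + (T₀ − T_ss) e^(−t/τ).
T(60.15) = 29.5900 + (55.4100)·0.537503 = 59.3730 °C.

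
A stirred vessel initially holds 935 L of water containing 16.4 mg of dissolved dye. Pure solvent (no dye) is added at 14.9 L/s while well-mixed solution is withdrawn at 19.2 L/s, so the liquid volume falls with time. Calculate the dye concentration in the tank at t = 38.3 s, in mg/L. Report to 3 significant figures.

Total volume: dV/dt = Q_in − Q_out = -4.3000 L/s, so V(t) = 935 − 4.3000 t and V(38.3) = 770.31 L.
Solute balance: dm/dt = 0 − Q_out C = −Q_out m/V(t).
Separate: dm/m = −Q_out dt/V(t) ⇒ ln(m/m₀) = −(Q_out/(Q_in−Q_out)) ln(V/V₀).
m = m₀ (V₀/V)^(Q_out/(Q_in−Q_out)) = 16.4 × (935/770.31)^(-4.4651) = 6.9043 mg.
C = m/V = 6.9043/770.31 = 0.0089631 mg/L.

0.00896 mg/L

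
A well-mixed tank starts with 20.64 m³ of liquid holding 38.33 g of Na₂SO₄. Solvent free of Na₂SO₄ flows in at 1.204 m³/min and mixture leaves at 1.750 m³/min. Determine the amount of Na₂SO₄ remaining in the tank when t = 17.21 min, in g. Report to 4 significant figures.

Let m(t) be the amount of Na₂SO₄. Volume: V(t) = V₀ + (Q_in − Q_out) t = 20.64 − 0.546000 t; V(17.21) = 11.2433 m³.
Solute balance: dm/dt = 0 − Q_out C = −Q_out m/V(t).
Separate: dm/m = −Q_out dt/V(t) ⇒ ln(m/m₀) = −(Q_out/(Q_in−Q_out)) ln(V/V₀).
m = m₀ (V₀/V)^(Q_out/(Q_in−Q_out)) = 38.33 × (20.64/11.2433)^(-3.20513) = 5.46991 g.

5.470 g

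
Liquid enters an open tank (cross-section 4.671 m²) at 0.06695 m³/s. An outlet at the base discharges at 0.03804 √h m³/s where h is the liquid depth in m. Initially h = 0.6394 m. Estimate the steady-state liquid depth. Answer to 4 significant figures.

3.098 m

Accumulation of liquid (constant cross-section A): A dh/dt = Q_in − 0.03804 √h. At steady state dh/dt = 0:
Q_in = 0.03804 √h_ss ⇒ √h_ss = 0.06695/0.03804 = 1.75999.
h_ss = 1.75999² = 3.09756 m. (Since h₀ = 0.6394 m < h_ss, the level will rise toward this value.)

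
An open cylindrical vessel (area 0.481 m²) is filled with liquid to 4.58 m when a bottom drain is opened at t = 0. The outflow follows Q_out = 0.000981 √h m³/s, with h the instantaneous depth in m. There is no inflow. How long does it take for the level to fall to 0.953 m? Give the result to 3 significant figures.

1140 s

With no inflow, A dh/dt = −0.000981 √h.
∫ h^(−1/2) dh = −(0.000981/A) ∫ dt, giving 2√h = 2√h₀ − (0.000981/A) t.
t = 2A(√h₀ − √h)/0.000981 = 2·0.481·(√4.58 − √0.953)/0.000981
  = 0.96200 × (2.1401 − 0.97622) / 0.000981 = 1141.3 s.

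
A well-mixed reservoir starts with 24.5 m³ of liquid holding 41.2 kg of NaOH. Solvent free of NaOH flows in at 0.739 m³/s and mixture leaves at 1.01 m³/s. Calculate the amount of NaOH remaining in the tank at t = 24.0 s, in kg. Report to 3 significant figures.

13.0 kg

Let m(t) be the amount of NaOH. Volume: V(t) = V₀ + (Q_in − Q_out) t = 24.5 − 0.27100 t; V(24.0) = 17.996 m³.
No NaOH enters, so dm/dt = −Q_out · (m/V).
dm/m = −Q_out dt/(V₀ − 0.27100 t); integrating gives ln(m/m₀) = −(Q_out/(Q_in−Q_out)) ln(V/V₀).
m = m₀ (V₀/V)^(Q_out/(Q_in−Q_out)) = 41.2 × (24.5/17.996)^(-3.7269) = 13.047 kg.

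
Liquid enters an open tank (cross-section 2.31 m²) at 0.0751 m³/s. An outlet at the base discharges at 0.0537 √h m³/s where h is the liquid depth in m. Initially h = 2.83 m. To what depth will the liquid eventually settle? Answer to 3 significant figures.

Level balance: A dh/dt = 0.0751 − 0.0537 √h. Setting dh/dt = 0:
Q_in = 0.0537 √h_ss ⇒ √h_ss = 0.0751/0.0537 = 1.3985.
h_ss = 1.3985² = 1.9558 m. (Since h₀ = 2.83 m > h_ss, the level will fall toward this value.)

1.96 m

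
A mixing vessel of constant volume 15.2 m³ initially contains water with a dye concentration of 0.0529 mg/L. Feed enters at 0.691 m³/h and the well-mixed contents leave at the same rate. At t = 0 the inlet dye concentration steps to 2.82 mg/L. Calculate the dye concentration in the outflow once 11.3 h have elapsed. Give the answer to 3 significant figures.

Unsteady species balance (constant V, well mixed): V dC/dt = Q(C_in − C).
So dC/dt = (C_in − C)/τ with τ = V/Q = 15.2/0.691 = 21.997 h.
Integrating: C(t) = C_in + (C₀ − C_in) e^(−t/τ).
C(11.3) = 2.82 + (0.0529 − 2.82)·e^(−11.3/21.997) = 2.82 + (-2.7671)·0.59828 = 1.1645 mg/L.

1.16 mg/L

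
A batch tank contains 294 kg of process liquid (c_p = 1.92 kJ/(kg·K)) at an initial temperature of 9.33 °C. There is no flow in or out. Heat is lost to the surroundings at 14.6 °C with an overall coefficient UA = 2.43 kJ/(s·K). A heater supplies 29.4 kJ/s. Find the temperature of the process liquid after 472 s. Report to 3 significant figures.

24.4 °C

First-law balance (no shaft work): M c_p dT/dt = −UA(T − T_amb) + Q̇.
dT/dt = (T_ss − T)/τ with T_ss = T_amb + Q̇/UA = 14.6 + 29.4/2.43 = 26.699 °C, τ = M c_p/UA = 294·1.92/2.43 = 232.30 s.
Solution: T(t) = T_ss + (T₀ − T_ss) e^(−t/τ).
T(472) = 26.699 + (-17.369)·0.13109 = 24.422 °C.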